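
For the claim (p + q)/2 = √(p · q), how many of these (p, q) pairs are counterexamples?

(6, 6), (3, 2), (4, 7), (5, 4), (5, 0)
4

Testing each pair:
(6, 6): LHS = 6, RHS = 6 → satisfies claim
(3, 2): LHS = 5/2, RHS = √(6) ≈ 2.449 → counterexample
(4, 7): LHS = 11/2, RHS = 2·√(7) ≈ 5.292 → counterexample
(5, 4): LHS = 9/2, RHS = 2·√(5) ≈ 4.472 → counterexample
(5, 0): LHS = 5/2, RHS = 0 → counterexample

That makes 4 counterexamples.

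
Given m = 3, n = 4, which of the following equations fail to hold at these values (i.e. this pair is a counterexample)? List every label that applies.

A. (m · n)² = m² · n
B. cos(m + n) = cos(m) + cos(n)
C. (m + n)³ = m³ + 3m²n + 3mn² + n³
Evaluating each claim at the given values:
A. LHS = 144, RHS = 36 → fails here (LHS ≠ RHS)
B. LHS = cos(7) ≈ 0.7539, RHS = cos(3) + cos(4) ≈ -1.644 → fails here (LHS ≠ RHS)
C. LHS = 343, RHS = 343 → holds here (LHS = RHS)

Answer: A, B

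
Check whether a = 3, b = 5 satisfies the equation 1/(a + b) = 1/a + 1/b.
Substituting a = 3, b = 5:

LHS = 1/(3 + 5) = 1/8
RHS = 1/3 + 1/5 = 8/15

LHS ≠ RHS, so the equation does not hold at this point.

Answer: Fails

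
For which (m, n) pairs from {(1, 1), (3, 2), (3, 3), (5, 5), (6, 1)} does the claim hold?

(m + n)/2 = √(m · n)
(1, 1), (3, 3), (5, 5)

Testing each pair:
(1, 1): LHS = 1, RHS = 1 → holds
(3, 2): LHS = 5/2, RHS = √(6) ≈ 2.449 → fails
(3, 3): LHS = 3, RHS = 3 → holds
(5, 5): LHS = 5, RHS = 5 → holds
(6, 1): LHS = 7/2, RHS = √(6) ≈ 2.449 → fails

3 of 5 pairs satisfy the claim.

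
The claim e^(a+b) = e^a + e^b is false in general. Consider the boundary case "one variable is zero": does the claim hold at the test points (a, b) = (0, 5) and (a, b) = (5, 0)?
No, fails at both test points

At (0, 5): LHS = e^5 ≈ 148.4 ≠ RHS = 1 + e^5 ≈ 149.4
At (5, 0): LHS = e^5 ≈ 148.4 ≠ RHS = 1 + e^5 ≈ 149.4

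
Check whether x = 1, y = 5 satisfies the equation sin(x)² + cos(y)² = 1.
Substituting x = 1, y = 5:

LHS = sin(1)² + cos(5)² ≈ 0.7885
RHS = 1

LHS ≠ RHS, so the equation does not hold at this point.

Answer: Fails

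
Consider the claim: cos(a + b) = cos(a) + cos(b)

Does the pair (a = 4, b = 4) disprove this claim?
Substituting a = 4, b = 4:
LHS = cos(4 + 4) = cos(8) ≈ -0.1455
RHS = cos(4) + cos(4) = 2·cos(4) ≈ -1.307

Since LHS ≠ RHS, this pair disproves the claim.

Answer: Yes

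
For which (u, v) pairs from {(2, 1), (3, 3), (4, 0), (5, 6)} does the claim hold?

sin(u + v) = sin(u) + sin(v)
(4, 0)

Testing each pair:
(2, 1): LHS = sin(3) ≈ 0.1411, RHS = sin(1) + sin(2) ≈ 1.751 → fails
(3, 3): LHS = sin(6) ≈ -0.2794, RHS = 2·sin(3) ≈ 0.2822 → fails
(4, 0): LHS = sin(4) ≈ -0.7568, RHS = sin(4) ≈ -0.7568 → holds
(5, 6): LHS = sin(11) ≈ -1, RHS = sin(5) + sin(6) ≈ -1.238 → fails

1 of 4 pairs satisfies the claim.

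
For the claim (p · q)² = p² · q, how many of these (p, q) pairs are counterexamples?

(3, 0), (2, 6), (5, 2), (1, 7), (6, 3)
Testing each pair:
(3, 0): LHS = 0, RHS = 0 → satisfies claim
(2, 6): LHS = 144, RHS = 24 → counterexample
(5, 2): LHS = 100, RHS = 50 → counterexample
(1, 7): LHS = 49, RHS = 7 → counterexample
(6, 3): LHS = 324, RHS = 108 → counterexample

That makes 4 counterexamples.

Answer: 4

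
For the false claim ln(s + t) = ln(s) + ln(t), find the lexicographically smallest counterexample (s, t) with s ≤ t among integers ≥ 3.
(s, t) = (3, 3)

Substituting (3, 3) into the claim:
LHS = ln(3 + 3) = ln(6) ≈ 1.792
RHS = ln(3) + ln(3) = 2·ln(3) ≈ 2.197

Since LHS ≠ RHS, this pair disproves the claim, and no lexicographically smaller pair (s ≤ t, integers ≥ 3) does.

For instance (4, 6) is also a counterexample (LHS = ln(10) ≈ 2.303, RHS = ln(4) + ln(6) ≈ 3.178), but it's lexicographically larger.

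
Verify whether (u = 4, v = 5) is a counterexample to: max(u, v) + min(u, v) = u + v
No

Substituting u = 4, v = 5:
LHS = max(4, 5) + min(4, 5) = 9
RHS = 4 + 5 = 9

The sides agree, so this pair does not disprove the claim.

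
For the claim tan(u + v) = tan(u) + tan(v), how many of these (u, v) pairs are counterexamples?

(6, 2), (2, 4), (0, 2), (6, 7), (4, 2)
4

Testing each pair:
(6, 2): LHS = tan(8) ≈ -6.8, RHS = tan(2) + tan(6) ≈ -2.476 → counterexample
(2, 4): LHS = tan(6) ≈ -0.291, RHS = tan(2) + tan(4) ≈ -1.027 → counterexample
(0, 2): LHS = tan(2) ≈ -2.185, RHS = tan(2) ≈ -2.185 → satisfies claim
(6, 7): LHS = tan(13) ≈ 0.463, RHS = tan(6) + tan(7) ≈ 0.5804 → counterexample
(4, 2): LHS = tan(6) ≈ -0.291, RHS = tan(2) + tan(4) ≈ -1.027 → counterexample

That makes 4 counterexamples.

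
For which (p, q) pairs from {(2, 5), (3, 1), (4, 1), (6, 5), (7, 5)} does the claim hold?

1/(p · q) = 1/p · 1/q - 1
Testing each pair:
(2, 5): LHS = 1/10, RHS = -9/10 → fails
(3, 1): LHS = 1/3, RHS = -2/3 → fails
(4, 1): LHS = 1/4, RHS = -3/4 → fails
(6, 5): LHS = 1/30, RHS = -29/30 → fails
(7, 5): LHS = 1/35, RHS = -34/35 → fails

No pair satisfies the claim.

Answer: None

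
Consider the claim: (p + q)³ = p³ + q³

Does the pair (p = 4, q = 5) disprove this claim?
Substituting p = 4, q = 5:
LHS = (4 + 5)³ = 729
RHS = 4³ + 5³ = 189

Since LHS ≠ RHS, this pair disproves the claim.

Answer: Yes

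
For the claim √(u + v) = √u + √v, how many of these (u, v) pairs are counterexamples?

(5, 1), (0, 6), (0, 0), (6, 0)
Testing each pair:
(5, 1): LHS = √(6) ≈ 2.449, RHS = 1 + √(5) ≈ 3.236 → counterexample
(0, 6): LHS = √(6) ≈ 2.449, RHS = √(6) ≈ 2.449 → satisfies claim
(0, 0): LHS = 0, RHS = 0 → satisfies claim
(6, 0): LHS = √(6) ≈ 2.449, RHS = √(6) ≈ 2.449 → satisfies claim

That makes 1 counterexample.

Answer: 1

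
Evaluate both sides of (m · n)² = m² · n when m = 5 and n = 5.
LHS = (5 · 5)² = 625
RHS = 5² · 5 = 125

LHS ≠ RHS, so the equation does not hold here.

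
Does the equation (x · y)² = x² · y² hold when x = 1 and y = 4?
Holds

Substituting x = 1, y = 4:

LHS = (1 · 4)² = 16
RHS = 1² · 4² = 16

LHS = RHS, so the equation holds at this point.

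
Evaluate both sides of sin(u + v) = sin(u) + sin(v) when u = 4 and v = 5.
LHS = sin(4 + 5) = sin(9) ≈ 0.4121
RHS = sin(4) + sin(5) ≈ -1.716

LHS ≠ RHS (they differ by about 2.128), so the equation does not hold here.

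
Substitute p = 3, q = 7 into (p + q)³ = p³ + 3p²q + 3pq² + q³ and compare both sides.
LHS = (3 + 7)³ = 1000
RHS = 3³ + 3·3²·7 + 3·3·7² + 7³ = 1000

LHS = RHS: the two sides agree.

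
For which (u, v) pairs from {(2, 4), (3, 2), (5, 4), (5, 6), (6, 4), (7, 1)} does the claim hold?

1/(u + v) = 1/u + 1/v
Testing each pair:
(2, 4): LHS = 1/6, RHS = 3/4 → fails
(3, 2): LHS = 1/5, RHS = 5/6 → fails
(5, 4): LHS = 1/9, RHS = 9/20 → fails
(5, 6): LHS = 1/11, RHS = 11/30 → fails
(6, 4): LHS = 1/10, RHS = 5/12 → fails
(7, 1): LHS = 1/8, RHS = 8/7 → fails

No pair satisfies the claim.

Answer: None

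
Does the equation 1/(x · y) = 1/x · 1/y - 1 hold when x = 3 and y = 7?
Substituting x = 3, y = 7:

LHS = 1/(3 · 7) = 1/21
RHS = 1/3 · 1/7 - 1 = -20/21

LHS ≠ RHS, so the equation does not hold at this point.

Answer: Fails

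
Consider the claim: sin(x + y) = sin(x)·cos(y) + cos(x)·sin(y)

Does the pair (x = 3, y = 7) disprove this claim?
Substituting x = 3, y = 7:
LHS = sin(3 + 7) = sin(10) ≈ -0.544
RHS = sin(3)·cos(7) + cos(3)·sin(7) = sin(7)·cos(3) + sin(3)·cos(7) ≈ -0.544

The sides agree, so this pair does not disprove the claim.

Answer: No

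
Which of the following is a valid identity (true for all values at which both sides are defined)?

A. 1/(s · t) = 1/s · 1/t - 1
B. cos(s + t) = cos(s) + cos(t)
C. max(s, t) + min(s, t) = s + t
C

A: fails at (1, 5) — LHS = 1/5, RHS = -4/5.
B: fails at (2, 5) — LHS = cos(7) ≈ 0.7539, RHS = cos(2) + cos(5) ≈ -0.1325.
C: holds — e.g. at (5, 8), both sides equal 13.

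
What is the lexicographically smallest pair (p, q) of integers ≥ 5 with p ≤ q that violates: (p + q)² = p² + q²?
Substituting (5, 5) into the claim:
LHS = (5 + 5)² = 100
RHS = 5² + 5² = 50

Since LHS ≠ RHS, this pair disproves the claim, and no lexicographically smaller pair (p ≤ q, integers ≥ 5) does.

For instance (7, 9) is also a counterexample (LHS = 256, RHS = 130), but it's lexicographically larger.

Answer: (p, q) = (5, 5)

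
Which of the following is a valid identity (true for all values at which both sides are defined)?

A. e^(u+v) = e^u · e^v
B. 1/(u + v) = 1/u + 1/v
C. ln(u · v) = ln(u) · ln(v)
A

A: holds — e.g. at (2, 3), both sides equal e^5 ≈ 148.4.
B: fails at (6, 7) — LHS = 1/13, RHS = 13/42.
C: fails at (1, 2) — LHS = ln(2) ≈ 0.6931, RHS = 0.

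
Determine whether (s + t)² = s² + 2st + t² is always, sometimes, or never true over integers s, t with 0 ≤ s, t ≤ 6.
Always true

The identity holds for every pair in the range. For instance at (s, t) = (4, 5): both sides equal 81.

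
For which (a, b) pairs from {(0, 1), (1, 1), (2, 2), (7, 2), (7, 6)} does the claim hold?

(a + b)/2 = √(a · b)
(1, 1), (2, 2)

Testing each pair:
(0, 1): LHS = 1/2, RHS = 0 → fails
(1, 1): LHS = 1, RHS = 1 → holds
(2, 2): LHS = 2, RHS = 2 → holds
(7, 2): LHS = 9/2, RHS = √(14) ≈ 3.742 → fails
(7, 6): LHS = 13/2, RHS = √(42) ≈ 6.481 → fails

2 of 5 pairs satisfy the claim.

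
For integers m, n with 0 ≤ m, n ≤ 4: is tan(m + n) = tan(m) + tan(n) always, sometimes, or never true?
Sometimes true

It holds at (m, n) = (0, 2) (both sides equal tan(2) ≈ -2.185), but fails at (m, n) = (1, 3) (LHS = tan(4) ≈ 1.158, RHS = tan(3) + tan(1) ≈ 1.415).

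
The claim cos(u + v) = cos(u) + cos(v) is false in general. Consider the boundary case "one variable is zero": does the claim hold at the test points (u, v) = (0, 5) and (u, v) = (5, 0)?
No, fails at both test points

At (0, 5): LHS = cos(5) ≈ 0.2837 ≠ RHS = cos(5) + 1 ≈ 1.284
At (5, 0): LHS = cos(5) ≈ 0.2837 ≠ RHS = cos(5) + 1 ≈ 1.284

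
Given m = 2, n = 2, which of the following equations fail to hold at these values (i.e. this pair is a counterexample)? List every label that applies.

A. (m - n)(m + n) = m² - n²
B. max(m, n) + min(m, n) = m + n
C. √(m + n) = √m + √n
Evaluating each claim at the given values:
A. LHS = 0, RHS = 0 → holds here (LHS = RHS)
B. LHS = 4, RHS = 4 → holds here (LHS = RHS)
C. LHS = 2, RHS = 2·√(2) ≈ 2.828 → fails here (LHS ≠ RHS)

Answer: C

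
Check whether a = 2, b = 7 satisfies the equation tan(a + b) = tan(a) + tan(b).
Substituting a = 2, b = 7:

LHS = tan(2 + 7) = tan(9) ≈ -0.4523
RHS = tan(2) + tan(7) ≈ -1.314

LHS ≠ RHS, so the equation does not hold at this point.

Answer: Fails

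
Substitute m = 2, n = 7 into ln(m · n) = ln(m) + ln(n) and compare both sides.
LHS = ln(2 · 7) = ln(14) ≈ 2.639
RHS = ln(2) + ln(7) ≈ 2.639

LHS = RHS: the two sides agree.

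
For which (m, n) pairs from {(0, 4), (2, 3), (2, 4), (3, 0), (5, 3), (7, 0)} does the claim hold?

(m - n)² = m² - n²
Testing each pair:
(0, 4): LHS = 16, RHS = -16 → fails
(2, 3): LHS = 1, RHS = -5 → fails
(2, 4): LHS = 4, RHS = -12 → fails
(3, 0): LHS = 9, RHS = 9 → holds
(5, 3): LHS = 4, RHS = 16 → fails
(7, 0): LHS = 49, RHS = 49 → holds

2 of 6 pairs satisfy the claim.

Answer: (3, 0), (7, 0)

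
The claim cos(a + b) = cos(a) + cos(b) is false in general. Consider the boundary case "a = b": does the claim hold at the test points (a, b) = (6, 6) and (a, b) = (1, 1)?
No, fails at both test points

At (6, 6): LHS = cos(12) ≈ 0.8439 ≠ RHS = 2·cos(6) ≈ 1.92
At (1, 1): LHS = cos(2) ≈ -0.4161 ≠ RHS = 2·cos(1) ≈ 1.081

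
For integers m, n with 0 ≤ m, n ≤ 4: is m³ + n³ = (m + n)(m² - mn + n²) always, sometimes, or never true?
Always true

The identity holds for every pair in the range. For instance at (m, n) = (3, 0): both sides equal 27.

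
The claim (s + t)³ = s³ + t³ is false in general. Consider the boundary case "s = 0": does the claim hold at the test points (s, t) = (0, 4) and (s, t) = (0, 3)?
At (0, 4): LHS = 64, RHS = 64 → equal
At (0, 3): LHS = 27, RHS = 27 → equal

So the claim does hold at both of these boundary points, even though it is not an identity.

Answer: Yes, holds at both test points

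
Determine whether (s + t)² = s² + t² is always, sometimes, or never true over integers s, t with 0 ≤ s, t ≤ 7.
Sometimes true

It holds at (s, t) = (0, 7) (both sides equal 49), but fails at (s, t) = (2, 7) (LHS = 81, RHS = 53).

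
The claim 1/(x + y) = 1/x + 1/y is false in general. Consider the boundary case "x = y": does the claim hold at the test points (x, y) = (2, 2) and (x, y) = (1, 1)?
At (2, 2): LHS = 1/4 ≠ RHS = 1
At (1, 1): LHS = 1/2 ≠ RHS = 2

Answer: No, fails at both test points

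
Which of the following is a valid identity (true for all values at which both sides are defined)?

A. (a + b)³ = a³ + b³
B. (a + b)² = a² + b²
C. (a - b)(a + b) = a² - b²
A: fails at (3, 5) — LHS = 512, RHS = 152.
B: fails at (6, 7) — LHS = 169, RHS = 85.
C: holds — e.g. at (3, 4), both sides equal -7.

Answer: C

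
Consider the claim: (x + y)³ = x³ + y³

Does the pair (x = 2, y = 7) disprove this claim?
Yes

Substituting x = 2, y = 7:
LHS = (2 + 7)³ = 729
RHS = 2³ + 7³ = 351

Since LHS ≠ RHS, this pair disproves the claim.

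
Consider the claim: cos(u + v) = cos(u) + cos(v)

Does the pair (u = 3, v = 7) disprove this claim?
Substituting u = 3, v = 7:
LHS = cos(3 + 7) = cos(10) ≈ -0.8391
RHS = cos(3) + cos(7) ≈ -0.2361

Since LHS ≠ RHS, this pair disproves the claim.

Answer: Yes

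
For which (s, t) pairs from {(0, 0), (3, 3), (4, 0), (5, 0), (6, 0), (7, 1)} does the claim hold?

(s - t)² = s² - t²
Testing each pair:
(0, 0): LHS = 0, RHS = 0 → holds
(3, 3): LHS = 0, RHS = 0 → holds
(4, 0): LHS = 16, RHS = 16 → holds
(5, 0): LHS = 25, RHS = 25 → holds
(6, 0): LHS = 36, RHS = 36 → holds
(7, 1): LHS = 36, RHS = 48 → fails

5 of 6 pairs satisfy the claim.

Answer: (0, 0), (3, 3), (4, 0), (5, 0), (6, 0)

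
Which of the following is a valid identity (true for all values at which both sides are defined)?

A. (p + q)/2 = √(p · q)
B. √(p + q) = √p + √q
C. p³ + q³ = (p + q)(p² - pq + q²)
A: fails at (3, 4) — LHS = 7/2, RHS = 2·√(3) ≈ 3.464.
B: fails at (5, 8) — LHS = √(13) ≈ 3.606, RHS = √(5) + 2·√(2) ≈ 5.064.
C: holds — e.g. at (1, 4), both sides equal 65.

Answer: C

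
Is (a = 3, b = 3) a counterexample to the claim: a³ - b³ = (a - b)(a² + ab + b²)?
No

Substituting a = 3, b = 3:
LHS = 3³ - 3³ = 0
RHS = (3 - 3)(3² + 3·3 + 3²) = 0

The sides agree, so this pair does not disprove the claim.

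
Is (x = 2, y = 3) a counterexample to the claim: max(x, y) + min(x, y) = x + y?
No

Substituting x = 2, y = 3:
LHS = max(2, 3) + min(2, 3) = 5
RHS = 2 + 3 = 5

The sides agree, so this pair does not disprove the claim.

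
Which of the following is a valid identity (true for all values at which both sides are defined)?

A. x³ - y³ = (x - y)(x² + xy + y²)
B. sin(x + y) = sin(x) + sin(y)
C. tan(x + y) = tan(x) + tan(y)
A: holds — e.g. at (4, 6), both sides equal -152.
B: fails at (2, 3) — LHS = sin(5) ≈ -0.9589, RHS = sin(3) + sin(2) ≈ 1.05.
C: fails at (6, 7) — LHS = tan(13) ≈ 0.463, RHS = tan(6) + tan(7) ≈ 0.5804.

Answer: A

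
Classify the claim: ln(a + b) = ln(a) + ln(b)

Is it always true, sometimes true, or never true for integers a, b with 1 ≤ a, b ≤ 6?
It holds at (a, b) = (2, 2) (both sides equal ln(4) ≈ 1.386), but fails at (a, b) = (5, 3) (LHS = ln(8) ≈ 2.079, RHS = ln(3) + ln(5) ≈ 2.708).

Answer: Sometimes true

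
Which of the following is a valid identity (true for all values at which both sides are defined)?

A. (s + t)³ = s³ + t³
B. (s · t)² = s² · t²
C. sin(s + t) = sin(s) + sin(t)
B

A: fails at (4, 4) — LHS = 512, RHS = 128.
B: holds — e.g. at (1, 4), both sides equal 16.
C: fails at (3, 5) — LHS = sin(8) ≈ 0.9894, RHS = sin(5) + sin(3) ≈ -0.8178.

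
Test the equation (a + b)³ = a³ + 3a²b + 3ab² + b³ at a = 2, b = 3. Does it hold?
Substituting a = 2, b = 3:

LHS = (2 + 3)³ = 125
RHS = 2³ + 3·2²·3 + 3·2·3² + 3³ = 125

LHS = RHS, so the equation holds at this point.

Answer: Holds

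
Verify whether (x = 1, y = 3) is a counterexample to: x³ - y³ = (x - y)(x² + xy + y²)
No

Substituting x = 1, y = 3:
LHS = 1³ - 3³ = -26
RHS = (1 - 3)(1² + 1·3 + 3²) = -26

The sides agree, so this pair does not disprove the claim.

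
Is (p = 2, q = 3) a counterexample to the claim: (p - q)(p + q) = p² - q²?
Substituting p = 2, q = 3:
LHS = (2 - 3)(2 + 3) = -5
RHS = 2² - 3² = -5

The sides agree, so this pair does not disprove the claim.

Answer: No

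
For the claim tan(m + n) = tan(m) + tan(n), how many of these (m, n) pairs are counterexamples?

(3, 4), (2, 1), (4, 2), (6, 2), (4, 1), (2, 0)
Testing each pair:
(3, 4): LHS = tan(7) ≈ 0.8714, RHS = tan(3) + tan(4) ≈ 1.015 → counterexample
(2, 1): LHS = tan(3) ≈ -0.1425, RHS = tan(2) + tan(1) ≈ -0.6276 → counterexample
(4, 2): LHS = tan(6) ≈ -0.291, RHS = tan(2) + tan(4) ≈ -1.027 → counterexample
(6, 2): LHS = tan(8) ≈ -6.8, RHS = tan(2) + tan(6) ≈ -2.476 → counterexample
(4, 1): LHS = tan(5) ≈ -3.381, RHS = tan(4) + tan(1) ≈ 2.715 → counterexample
(2, 0): LHS = tan(2) ≈ -2.185, RHS = tan(2) ≈ -2.185 → satisfies claim

That makes 5 counterexamples.

Answer: 5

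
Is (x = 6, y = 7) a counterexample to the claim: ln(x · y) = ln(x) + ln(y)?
No

Substituting x = 6, y = 7:
LHS = ln(6 · 7) = ln(42) ≈ 3.738
RHS = ln(6) + ln(7) ≈ 3.738

The sides agree, so this pair does not disprove the claim.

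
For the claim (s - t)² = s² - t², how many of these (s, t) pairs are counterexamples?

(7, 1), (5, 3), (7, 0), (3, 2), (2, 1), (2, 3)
Testing each pair:
(7, 1): LHS = 36, RHS = 48 → counterexample
(5, 3): LHS = 4, RHS = 16 → counterexample
(7, 0): LHS = 49, RHS = 49 → satisfies claim
(3, 2): LHS = 1, RHS = 5 → counterexample
(2, 1): LHS = 1, RHS = 3 → counterexample
(2, 3): LHS = 1, RHS = -5 → counterexample

That makes 5 counterexamples.

Answer: 5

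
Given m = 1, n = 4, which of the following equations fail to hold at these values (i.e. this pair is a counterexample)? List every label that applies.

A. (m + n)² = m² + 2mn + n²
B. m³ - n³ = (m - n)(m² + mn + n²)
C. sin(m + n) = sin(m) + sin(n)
C

Evaluating each claim at the given values:
A. LHS = 25, RHS = 25 → holds here (LHS = RHS)
B. LHS = -63, RHS = -63 → holds here (LHS = RHS)
C. LHS = sin(5) ≈ -0.9589, RHS = sin(4) + sin(1) ≈ 0.08467 → fails here (LHS ≠ RHS)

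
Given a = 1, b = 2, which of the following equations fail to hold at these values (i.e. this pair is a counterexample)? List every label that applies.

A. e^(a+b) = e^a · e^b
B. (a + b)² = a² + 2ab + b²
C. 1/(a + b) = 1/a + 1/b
Evaluating each claim at the given values:
A. LHS = e^3 ≈ 20.09, RHS = e^3 ≈ 20.09 → holds here (LHS = RHS)
B. LHS = 9, RHS = 9 → holds here (LHS = RHS)
C. LHS = 1/3, RHS = 3/2 → fails here (LHS ≠ RHS)

Answer: C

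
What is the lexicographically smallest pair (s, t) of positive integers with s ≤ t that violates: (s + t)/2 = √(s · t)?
(s, t) = (1, 2)

At (1, 1): both sides equal 1, so it holds there.

Substituting (1, 2) into the claim:
LHS = (1 + 2)/2 = 3/2
RHS = √(1 · 2) = √(2) ≈ 1.414

Since LHS ≠ RHS, this pair disproves the claim, and no lexicographically smaller pair (s ≤ t, positive integers) does.

For instance (2, 5) is also a counterexample (LHS = 7/2, RHS = √(10) ≈ 3.162), but it's lexicographically larger.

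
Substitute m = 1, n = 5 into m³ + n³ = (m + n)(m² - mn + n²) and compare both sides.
LHS = 1³ + 5³ = 126
RHS = (1 + 5)(1² - 1·5 + 5²) = 126

LHS = RHS: the two sides agree.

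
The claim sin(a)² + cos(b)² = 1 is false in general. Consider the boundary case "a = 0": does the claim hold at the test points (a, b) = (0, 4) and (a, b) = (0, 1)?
At (0, 4): LHS = cos(4)² ≈ 0.4272 ≠ RHS = 1
At (0, 1): LHS = cos(1)² ≈ 0.2919 ≠ RHS = 1

Answer: No, fails at both test points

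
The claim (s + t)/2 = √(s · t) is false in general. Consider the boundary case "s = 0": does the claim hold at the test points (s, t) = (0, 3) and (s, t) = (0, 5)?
At (0, 3): LHS = 3/2 ≠ RHS = 0
At (0, 5): LHS = 5/2 ≠ RHS = 0

Answer: No, fails at both test points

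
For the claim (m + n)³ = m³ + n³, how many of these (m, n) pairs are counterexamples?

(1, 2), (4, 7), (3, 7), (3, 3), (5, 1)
5

Testing each pair:
(1, 2): LHS = 27, RHS = 9 → counterexample
(4, 7): LHS = 1331, RHS = 407 → counterexample
(3, 7): LHS = 1000, RHS = 370 → counterexample
(3, 3): LHS = 216, RHS = 54 → counterexample
(5, 1): LHS = 216, RHS = 126 → counterexample

That makes 5 counterexamples.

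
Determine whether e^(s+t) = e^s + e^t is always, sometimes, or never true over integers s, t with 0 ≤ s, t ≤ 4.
The claim fails for every pair in the range. For instance at (s, t) = (0, 0): LHS = 1, RHS = 2.

Answer: Never true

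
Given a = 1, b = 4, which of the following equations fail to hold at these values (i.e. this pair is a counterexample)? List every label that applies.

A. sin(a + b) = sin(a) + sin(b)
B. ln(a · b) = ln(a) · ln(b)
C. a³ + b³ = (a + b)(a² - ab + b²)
Evaluating each claim at the given values:
A. LHS = sin(5) ≈ -0.9589, RHS = sin(4) + sin(1) ≈ 0.08467 → fails here (LHS ≠ RHS)
B. LHS = ln(4) ≈ 1.386, RHS = 0 → fails here (LHS ≠ RHS)
C. LHS = 65, RHS = 65 → holds here (LHS = RHS)

Answer: A, B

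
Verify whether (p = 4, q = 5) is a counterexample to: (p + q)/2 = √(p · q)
Yes

Substituting p = 4, q = 5:
LHS = (4 + 5)/2 = 9/2
RHS = √(4 · 5) = 2·√(5) ≈ 4.472

Since LHS ≠ RHS, this pair disproves the claim.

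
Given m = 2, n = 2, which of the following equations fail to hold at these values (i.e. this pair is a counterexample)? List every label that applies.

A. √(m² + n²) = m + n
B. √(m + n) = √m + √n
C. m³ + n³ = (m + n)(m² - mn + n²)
Evaluating each claim at the given values:
A. LHS = 2·√(2) ≈ 2.828, RHS = 4 → fails here (LHS ≠ RHS)
B. LHS = 2, RHS = 2·√(2) ≈ 2.828 → fails here (LHS ≠ RHS)
C. LHS = 16, RHS = 16 → holds here (LHS = RHS)

Answer: A, B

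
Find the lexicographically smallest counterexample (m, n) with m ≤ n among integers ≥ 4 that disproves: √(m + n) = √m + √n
(m, n) = (4, 4)

Substituting (4, 4) into the claim:
LHS = √(4 + 4) = 2·√(2) ≈ 2.828
RHS = √4 + √4 = 4

Since LHS ≠ RHS, this pair disproves the claim, and no lexicographically smaller pair (m ≤ n, integers ≥ 4) does.

For instance (4, 8) is also a counterexample (LHS = 2·√(3) ≈ 3.464, RHS = 2 + 2·√(2) ≈ 4.828), but it's lexicographically larger.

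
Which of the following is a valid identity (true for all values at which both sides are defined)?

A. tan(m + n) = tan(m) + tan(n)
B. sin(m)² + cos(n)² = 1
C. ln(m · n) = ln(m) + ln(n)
C

A: fails at (5, 8) — LHS = tan(13) ≈ 0.463, RHS = tan(8) + tan(5) ≈ -10.18.
B: fails at (5, 8) — LHS = cos(8)² + sin(5)² ≈ 0.9407, RHS = 1.
C: holds — e.g. at (5, 5), both sides equal ln(25) ≈ 3.219.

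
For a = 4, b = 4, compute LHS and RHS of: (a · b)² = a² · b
LHS = (4 · 4)² = 256
RHS = 4² · 4 = 64

LHS ≠ RHS, so the equation does not hold here.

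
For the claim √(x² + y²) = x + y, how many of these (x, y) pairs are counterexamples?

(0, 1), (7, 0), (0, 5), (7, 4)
1

Testing each pair:
(0, 1): LHS = 1, RHS = 1 → satisfies claim
(7, 0): LHS = 7, RHS = 7 → satisfies claim
(0, 5): LHS = 5, RHS = 5 → satisfies claim
(7, 4): LHS = √(65) ≈ 8.062, RHS = 11 → counterexample

That makes 1 counterexample.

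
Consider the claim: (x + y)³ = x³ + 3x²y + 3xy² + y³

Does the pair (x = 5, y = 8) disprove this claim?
No

Substituting x = 5, y = 8:
LHS = (5 + 8)³ = 2197
RHS = 5³ + 3·5²·8 + 3·5·8² + 8³ = 2197

The sides agree, so this pair does not disprove the claim.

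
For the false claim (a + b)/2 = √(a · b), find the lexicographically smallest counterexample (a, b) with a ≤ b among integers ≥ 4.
(a, b) = (4, 5)

Substituting (4, 5) into the claim:
LHS = (4 + 5)/2 = 9/2
RHS = √(4 · 5) = 2·√(5) ≈ 4.472

Since LHS ≠ RHS, this pair disproves the claim, and no lexicographically smaller pair (a ≤ b, integers ≥ 4) does.

For instance (5, 6) is also a counterexample (LHS = 11/2, RHS = √(30) ≈ 5.477), but it's lexicographically larger.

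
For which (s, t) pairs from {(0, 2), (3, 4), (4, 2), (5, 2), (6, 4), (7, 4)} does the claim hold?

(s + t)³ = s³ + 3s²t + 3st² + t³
Testing each pair:
(0, 2): LHS = 8, RHS = 8 → holds
(3, 4): LHS = 343, RHS = 343 → holds
(4, 2): LHS = 216, RHS = 216 → holds
(5, 2): LHS = 343, RHS = 343 → holds
(6, 4): LHS = 1000, RHS = 1000 → holds
(7, 4): LHS = 1331, RHS = 1331 → holds

Every pair satisfies the claim.

Answer: All pairs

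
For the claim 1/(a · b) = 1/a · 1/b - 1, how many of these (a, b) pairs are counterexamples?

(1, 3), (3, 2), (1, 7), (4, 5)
Testing each pair:
(1, 3): LHS = 1/3, RHS = -2/3 → counterexample
(3, 2): LHS = 1/6, RHS = -5/6 → counterexample
(1, 7): LHS = 1/7, RHS = -6/7 → counterexample
(4, 5): LHS = 1/20, RHS = -19/20 → counterexample

That makes 4 counterexamples.

Answer: 4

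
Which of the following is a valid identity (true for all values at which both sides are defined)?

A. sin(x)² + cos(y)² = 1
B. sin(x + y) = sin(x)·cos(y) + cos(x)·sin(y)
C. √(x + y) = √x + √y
B

A: fails at (4, 6) — LHS = sin(4)² + cos(6)² ≈ 1.495, RHS = 1.
B: holds — e.g. at (3, 5), both sides equal sin(8) ≈ 0.9894.
C: fails at (4, 4) — LHS = 2·√(2) ≈ 2.828, RHS = 4.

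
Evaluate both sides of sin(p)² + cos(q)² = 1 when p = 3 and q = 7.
LHS = sin(3)² + cos(7)² ≈ 0.5883
RHS = 1

LHS ≠ RHS (they differ by about 0.4117), so the equation does not hold here.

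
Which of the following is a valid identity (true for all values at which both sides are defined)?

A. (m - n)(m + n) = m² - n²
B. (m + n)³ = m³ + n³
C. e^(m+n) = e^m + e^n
A

A: holds — e.g. at (4, 5), both sides equal -9.
B: fails at (2, 2) — LHS = 64, RHS = 16.
C: fails at (4, 4) — LHS = e^8 ≈ 2981, RHS = 2·e^4 ≈ 109.2.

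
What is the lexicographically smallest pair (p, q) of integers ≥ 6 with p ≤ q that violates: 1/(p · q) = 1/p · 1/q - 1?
(p, q) = (6, 6)

Substituting (6, 6) into the claim:
LHS = 1/(6 · 6) = 1/36
RHS = 1/6 · 1/6 - 1 = -35/36

Since LHS ≠ RHS, this pair disproves the claim, and no lexicographically smaller pair (p ≤ q, integers ≥ 6) does.

For instance (7, 13) is also a counterexample (LHS = 1/91, RHS = -90/91), but it's lexicographically larger.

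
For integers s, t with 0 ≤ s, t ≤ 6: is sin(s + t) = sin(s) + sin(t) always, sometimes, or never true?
Sometimes true

It holds at (s, t) = (4, 0) (both sides equal sin(4) ≈ -0.7568), but fails at (s, t) = (6, 1) (LHS = sin(7) ≈ 0.657, RHS = sin(6) + sin(1) ≈ 0.5621).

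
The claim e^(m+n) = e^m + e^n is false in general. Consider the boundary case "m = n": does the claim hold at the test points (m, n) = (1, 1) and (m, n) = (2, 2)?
At (1, 1): LHS = e^2 ≈ 7.389 ≠ RHS = 2·e ≈ 5.437
At (2, 2): LHS = e^4 ≈ 54.6 ≠ RHS = 2·e^2 ≈ 14.78

Answer: No, fails at both test points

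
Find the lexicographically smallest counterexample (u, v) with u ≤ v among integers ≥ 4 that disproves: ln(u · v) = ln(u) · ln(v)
Substituting (4, 4) into the claim:
LHS = ln(4 · 4) = ln(16) ≈ 2.773
RHS = ln(4) · ln(4) = ln(4)² ≈ 1.922

Since LHS ≠ RHS, this pair disproves the claim, and no lexicographically smaller pair (u ≤ v, integers ≥ 4) does.

For instance (6, 11) is also a counterexample (LHS = ln(66) ≈ 4.19, RHS = ln(6)·ln(11) ≈ 4.296), but it's lexicographically larger.

Answer: (u, v) = (4, 4)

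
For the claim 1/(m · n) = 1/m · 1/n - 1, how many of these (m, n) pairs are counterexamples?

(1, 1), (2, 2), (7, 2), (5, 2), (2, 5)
5

Testing each pair:
(1, 1): LHS = 1, RHS = 0 → counterexample
(2, 2): LHS = 1/4, RHS = -3/4 → counterexample
(7, 2): LHS = 1/14, RHS = -13/14 → counterexample
(5, 2): LHS = 1/10, RHS = -9/10 → counterexample
(2, 5): LHS = 1/10, RHS = -9/10 → counterexample

That makes 5 counterexamples.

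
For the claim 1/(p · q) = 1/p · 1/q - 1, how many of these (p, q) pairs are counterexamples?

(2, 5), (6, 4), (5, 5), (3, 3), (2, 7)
5

Testing each pair:
(2, 5): LHS = 1/10, RHS = -9/10 → counterexample
(6, 4): LHS = 1/24, RHS = -23/24 → counterexample
(5, 5): LHS = 1/25, RHS = -24/25 → counterexample
(3, 3): LHS = 1/9, RHS = -8/9 → counterexample
(2, 7): LHS = 1/14, RHS = -13/14 → counterexample

That makes 5 counterexamples.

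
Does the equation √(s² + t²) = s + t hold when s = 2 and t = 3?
Substituting s = 2, t = 3:

LHS = √(2² + 3²) = √(13) ≈ 3.606
RHS = 2 + 3 = 5

LHS ≠ RHS, so the equation does not hold at this point.

Answer: Fails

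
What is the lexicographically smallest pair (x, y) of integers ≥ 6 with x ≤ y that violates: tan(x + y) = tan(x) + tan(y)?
(x, y) = (6, 6)

Substituting (6, 6) into the claim:
LHS = tan(6 + 6) = tan(12) ≈ -0.6359
RHS = tan(6) + tan(6) = 2·tan(6) ≈ -0.582

Since LHS ≠ RHS, this pair disproves the claim, and no lexicographically smaller pair (x ≤ y, integers ≥ 6) does.

For instance (11, 11) is also a counterexample (LHS = tan(22) ≈ 0.008852, RHS = 2·tan(11) ≈ -451.9), but it's lexicographically larger.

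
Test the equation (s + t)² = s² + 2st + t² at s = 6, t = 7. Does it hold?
Holds

Substituting s = 6, t = 7:

LHS = (6 + 7)² = 169
RHS = 6² + 2·6·7 + 7² = 169

LHS = RHS, so the equation holds at this point.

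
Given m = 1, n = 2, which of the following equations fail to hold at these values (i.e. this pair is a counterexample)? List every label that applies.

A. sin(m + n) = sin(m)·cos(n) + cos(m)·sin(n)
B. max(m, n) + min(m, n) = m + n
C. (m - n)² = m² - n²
C

Evaluating each claim at the given values:
A. LHS = sin(3) ≈ 0.1411, RHS = sin(1)·cos(2) + sin(2)·cos(1) ≈ 0.1411 → holds here (LHS = RHS)
B. LHS = 3, RHS = 3 → holds here (LHS = RHS)
C. LHS = 1, RHS = -3 → fails here (LHS ≠ RHS)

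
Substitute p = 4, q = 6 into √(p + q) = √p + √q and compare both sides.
LHS = √(4 + 6) = √(10) ≈ 3.162
RHS = √4 + √6 = 2 + √(6) ≈ 4.449

LHS ≠ RHS (they differ by about 1.287), so the equation does not hold here.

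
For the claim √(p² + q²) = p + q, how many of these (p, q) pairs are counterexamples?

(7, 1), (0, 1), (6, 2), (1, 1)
Testing each pair:
(7, 1): LHS = 5·√(2) ≈ 7.071, RHS = 8 → counterexample
(0, 1): LHS = 1, RHS = 1 → satisfies claim
(6, 2): LHS = 2·√(10) ≈ 6.325, RHS = 8 → counterexample
(1, 1): LHS = √(2) ≈ 1.414, RHS = 2 → counterexample

That makes 3 counterexamples.

Answer: 3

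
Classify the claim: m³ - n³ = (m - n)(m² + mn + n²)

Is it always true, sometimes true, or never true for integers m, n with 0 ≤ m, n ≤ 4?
The identity holds for every pair in the range. For instance at (m, n) = (0, 1): both sides equal -1.

Answer: Always true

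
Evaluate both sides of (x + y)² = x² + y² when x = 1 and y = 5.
LHS = (1 + 5)² = 36
RHS = 1² + 5² = 26

LHS ≠ RHS, so the equation does not hold here.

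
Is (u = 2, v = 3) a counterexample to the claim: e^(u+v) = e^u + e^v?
Substituting u = 2, v = 3:
LHS = e^(2+3) = e^5 ≈ 148.4
RHS = e^2 + e^3 ≈ 27.47

Since LHS ≠ RHS, this pair disproves the claim.

Answer: Yes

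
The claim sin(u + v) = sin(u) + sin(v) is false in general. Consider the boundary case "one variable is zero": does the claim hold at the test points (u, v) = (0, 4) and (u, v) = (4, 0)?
Yes, holds at both test points

At (0, 4): LHS = sin(4) ≈ -0.7568, RHS = sin(4) ≈ -0.7568 → equal
At (4, 0): LHS = sin(4) ≈ -0.7568, RHS = sin(4) ≈ -0.7568 → equal

So the claim does hold at both of these boundary points, even though it is not an identity.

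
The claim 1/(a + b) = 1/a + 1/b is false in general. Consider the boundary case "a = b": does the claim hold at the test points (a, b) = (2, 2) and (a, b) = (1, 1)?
No, fails at both test points

At (2, 2): LHS = 1/4 ≠ RHS = 1
At (1, 1): LHS = 1/2 ≠ RHS = 2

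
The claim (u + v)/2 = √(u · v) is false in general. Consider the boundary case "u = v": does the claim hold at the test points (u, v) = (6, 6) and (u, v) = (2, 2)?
At (6, 6): LHS = 6, RHS = 6 → equal
At (2, 2): LHS = 2, RHS = 2 → equal

So the claim does hold at both of these boundary points, even though it is not an identity.

Answer: Yes, holds at both test points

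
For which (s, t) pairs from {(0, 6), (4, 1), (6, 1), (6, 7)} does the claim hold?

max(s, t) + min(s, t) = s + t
Testing each pair:
(0, 6): LHS = 6, RHS = 6 → holds
(4, 1): LHS = 5, RHS = 5 → holds
(6, 1): LHS = 7, RHS = 7 → holds
(6, 7): LHS = 13, RHS = 13 → holds

Every pair satisfies the claim.

Answer: All pairs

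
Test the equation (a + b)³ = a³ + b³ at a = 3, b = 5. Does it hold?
Substituting a = 3, b = 5:

LHS = (3 + 5)³ = 512
RHS = 3³ + 5³ = 152

LHS ≠ RHS, so the equation does not hold at this point.

Answer: Fails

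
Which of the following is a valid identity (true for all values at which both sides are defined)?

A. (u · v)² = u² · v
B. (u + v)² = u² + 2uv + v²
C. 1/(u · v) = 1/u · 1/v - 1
B

A: fails at (3, 5) — LHS = 225, RHS = 45.
B: holds — e.g. at (4, 6), both sides equal 100.
C: fails at (6, 7) — LHS = 1/42, RHS = -41/42.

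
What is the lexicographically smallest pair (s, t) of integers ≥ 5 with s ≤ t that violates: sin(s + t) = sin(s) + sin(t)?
(s, t) = (5, 5)

Substituting (5, 5) into the claim:
LHS = sin(5 + 5) = sin(10) ≈ -0.544
RHS = sin(5) + sin(5) = 2·sin(5) ≈ -1.918

Since LHS ≠ RHS, this pair disproves the claim, and no lexicographically smaller pair (s ≤ t, integers ≥ 5) does.

For instance (9, 12) is also a counterexample (LHS = sin(21) ≈ 0.8367, RHS = sin(12) + sin(9) ≈ -0.1245), but it's lexicographically larger.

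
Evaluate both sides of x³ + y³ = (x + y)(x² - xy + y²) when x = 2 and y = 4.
LHS = 2³ + 4³ = 72
RHS = (2 + 4)(2² - 2·4 + 4²) = 72

LHS = RHS: the two sides agree.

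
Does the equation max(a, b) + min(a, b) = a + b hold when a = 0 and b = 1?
Substituting a = 0, b = 1:

LHS = max(0, 1) + min(0, 1) = 1
RHS = 0 + 1 = 1

LHS = RHS, so the equation holds at this point.

Answer: Holds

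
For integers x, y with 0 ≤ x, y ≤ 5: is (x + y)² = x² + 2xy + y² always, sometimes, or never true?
Always true

The identity holds for every pair in the range. For instance at (x, y) = (2, 5): both sides equal 49.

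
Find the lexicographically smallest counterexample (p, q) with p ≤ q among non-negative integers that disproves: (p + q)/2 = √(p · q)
(p, q) = (0, 1)

Substituting (0, 1) into the claim:
LHS = (0 + 1)/2 = 1/2
RHS = √(0 · 1) = 0

Since LHS ≠ RHS, this pair disproves the claim, and no lexicographically smaller pair (p ≤ q, non-negative integers) does.

For instance (0, 6) is also a counterexample (LHS = 3, RHS = 0), but it's lexicographically larger.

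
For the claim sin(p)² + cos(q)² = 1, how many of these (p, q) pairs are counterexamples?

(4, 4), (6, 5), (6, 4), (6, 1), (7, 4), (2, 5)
Testing each pair:
(4, 4): LHS = cos(4)² + sin(4)² = 1, RHS = 1 → satisfies claim
(6, 5): LHS = sin(6)² + cos(5)² ≈ 0.1585, RHS = 1 → counterexample
(6, 4): LHS = sin(6)² + cos(4)² ≈ 0.5053, RHS = 1 → counterexample
(6, 1): LHS = sin(6)² + cos(1)² ≈ 0.37, RHS = 1 → counterexample
(7, 4): LHS = cos(4)² + sin(7)² ≈ 0.8589, RHS = 1 → counterexample
(2, 5): LHS = cos(5)² + sin(2)² ≈ 0.9073, RHS = 1 → counterexample

That makes 5 counterexamples.

Answer: 5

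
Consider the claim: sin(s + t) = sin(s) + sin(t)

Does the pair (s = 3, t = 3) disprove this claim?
Yes

Substituting s = 3, t = 3:
LHS = sin(3 + 3) = sin(6) ≈ -0.2794
RHS = sin(3) + sin(3) = 2·sin(3) ≈ 0.2822

Since LHS ≠ RHS, this pair disproves the claim.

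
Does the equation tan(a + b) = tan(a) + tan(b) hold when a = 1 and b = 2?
Fails

Substituting a = 1, b = 2:

LHS = tan(1 + 2) = tan(3) ≈ -0.1425
RHS = tan(1) + tan(2) ≈ -0.6276

LHS ≠ RHS, so the equation does not hold at this point.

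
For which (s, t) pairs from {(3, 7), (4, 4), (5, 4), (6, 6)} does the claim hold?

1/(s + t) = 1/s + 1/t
None

Testing each pair:
(3, 7): LHS = 1/10, RHS = 10/21 → fails
(4, 4): LHS = 1/8, RHS = 1/2 → fails
(5, 4): LHS = 1/9, RHS = 9/20 → fails
(6, 6): LHS = 1/12, RHS = 1/3 → fails

No pair satisfies the claim.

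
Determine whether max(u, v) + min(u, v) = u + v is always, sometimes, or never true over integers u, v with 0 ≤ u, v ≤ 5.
The identity holds for every pair in the range. For instance at (u, v) = (1, 0): both sides equal 1.

Answer: Always true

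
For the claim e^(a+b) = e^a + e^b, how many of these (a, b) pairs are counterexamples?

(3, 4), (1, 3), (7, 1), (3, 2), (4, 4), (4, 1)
Testing each pair:
(3, 4): LHS = e^7 ≈ 1097, RHS = e^3 + e^4 ≈ 74.68 → counterexample
(1, 3): LHS = e^4 ≈ 54.6, RHS = e + e^3 ≈ 22.8 → counterexample
(7, 1): LHS = e^8 ≈ 2981, RHS = e + e^7 ≈ 1099 → counterexample
(3, 2): LHS = e^5 ≈ 148.4, RHS = e^2 + e^3 ≈ 27.47 → counterexample
(4, 4): LHS = e^8 ≈ 2981, RHS = 2·e^4 ≈ 109.2 → counterexample
(4, 1): LHS = e^5 ≈ 148.4, RHS = e + e^4 ≈ 57.32 → counterexample

That makes 6 counterexamples.

Answer: 6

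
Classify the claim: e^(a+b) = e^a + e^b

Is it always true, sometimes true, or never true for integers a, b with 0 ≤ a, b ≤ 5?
The claim fails for every pair in the range. For instance at (a, b) = (1, 4): LHS = e^5 ≈ 148.4, RHS = e + e^4 ≈ 57.32.

Answer: Never true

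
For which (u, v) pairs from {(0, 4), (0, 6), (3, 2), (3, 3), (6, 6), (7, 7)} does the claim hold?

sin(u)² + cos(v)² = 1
Testing each pair:
(0, 4): LHS = cos(4)² ≈ 0.4272, RHS = 1 → fails
(0, 6): LHS = cos(6)² ≈ 0.9219, RHS = 1 → fails
(3, 2): LHS = sin(3)² + cos(2)² ≈ 0.1931, RHS = 1 → fails
(3, 3): LHS = sin(3)² + cos(3)² = 1, RHS = 1 → holds
(6, 6): LHS = sin(6)² + cos(6)² = 1, RHS = 1 → holds
(7, 7): LHS = sin(7)² + cos(7)² = 1, RHS = 1 → holds

3 of 6 pairs satisfy the claim.

Answer: (3, 3), (6, 6), (7, 7)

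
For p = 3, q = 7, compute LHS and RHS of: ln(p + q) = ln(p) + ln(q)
LHS = ln(3 + 7) = ln(10) ≈ 2.303
RHS = ln(3) + ln(7) ≈ 3.045

LHS ≠ RHS (they differ by about 0.7419), so the equation does not hold here.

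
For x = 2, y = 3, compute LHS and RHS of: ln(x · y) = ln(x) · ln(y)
LHS = ln(2 · 3) = ln(6) ≈ 1.792
RHS = ln(2) · ln(3) ≈ 0.7615

LHS ≠ RHS (they differ by about 1.03), so the equation does not hold here.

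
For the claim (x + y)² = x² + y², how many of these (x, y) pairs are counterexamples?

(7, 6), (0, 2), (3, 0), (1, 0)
Testing each pair:
(7, 6): LHS = 169, RHS = 85 → counterexample
(0, 2): LHS = 4, RHS = 4 → satisfies claim
(3, 0): LHS = 9, RHS = 9 → satisfies claim
(1, 0): LHS = 1, RHS = 1 → satisfies claim

That makes 1 counterexample.

Answer: 1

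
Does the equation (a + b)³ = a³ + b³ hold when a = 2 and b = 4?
Substituting a = 2, b = 4:

LHS = (2 + 4)³ = 216
RHS = 2³ + 4³ = 72

LHS ≠ RHS, so the equation does not hold at this point.

Answer: Fails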